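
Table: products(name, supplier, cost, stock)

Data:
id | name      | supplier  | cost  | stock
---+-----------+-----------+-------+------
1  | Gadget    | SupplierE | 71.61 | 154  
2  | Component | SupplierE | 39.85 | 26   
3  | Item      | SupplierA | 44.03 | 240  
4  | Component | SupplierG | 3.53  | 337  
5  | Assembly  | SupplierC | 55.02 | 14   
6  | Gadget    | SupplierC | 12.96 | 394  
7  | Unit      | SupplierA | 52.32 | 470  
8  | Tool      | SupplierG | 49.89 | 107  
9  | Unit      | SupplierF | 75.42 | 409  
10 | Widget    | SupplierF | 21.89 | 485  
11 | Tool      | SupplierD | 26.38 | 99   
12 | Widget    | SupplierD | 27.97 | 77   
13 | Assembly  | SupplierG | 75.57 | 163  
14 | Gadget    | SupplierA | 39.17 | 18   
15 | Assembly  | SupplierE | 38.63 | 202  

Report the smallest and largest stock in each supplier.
SELECT supplier, MIN(stock), MAX(stock)
FROM products
GROUP BY supplier

Result:
  SupplierA: min=18, max=470
  SupplierC: min=14, max=394
  SupplierD: min=77, max=99
  SupplierE: min=26, max=202
  SupplierF: min=409, max=485
  SupplierG: min=107, max=337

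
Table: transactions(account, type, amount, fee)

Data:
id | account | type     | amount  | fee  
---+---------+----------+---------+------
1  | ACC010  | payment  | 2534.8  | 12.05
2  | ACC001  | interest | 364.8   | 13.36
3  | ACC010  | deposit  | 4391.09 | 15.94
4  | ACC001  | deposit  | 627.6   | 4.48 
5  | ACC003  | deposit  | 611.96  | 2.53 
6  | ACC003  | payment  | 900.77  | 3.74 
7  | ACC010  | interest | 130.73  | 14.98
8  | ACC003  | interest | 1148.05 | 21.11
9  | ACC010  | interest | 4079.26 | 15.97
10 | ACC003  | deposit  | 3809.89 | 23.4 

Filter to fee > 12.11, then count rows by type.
SELECT type, COUNT(*)
FROM transactions
WHERE fee > 12.11
GROUP BY type

Note: WHERE filters rows before grouping.

Result:
  deposit: 2
  interest: 4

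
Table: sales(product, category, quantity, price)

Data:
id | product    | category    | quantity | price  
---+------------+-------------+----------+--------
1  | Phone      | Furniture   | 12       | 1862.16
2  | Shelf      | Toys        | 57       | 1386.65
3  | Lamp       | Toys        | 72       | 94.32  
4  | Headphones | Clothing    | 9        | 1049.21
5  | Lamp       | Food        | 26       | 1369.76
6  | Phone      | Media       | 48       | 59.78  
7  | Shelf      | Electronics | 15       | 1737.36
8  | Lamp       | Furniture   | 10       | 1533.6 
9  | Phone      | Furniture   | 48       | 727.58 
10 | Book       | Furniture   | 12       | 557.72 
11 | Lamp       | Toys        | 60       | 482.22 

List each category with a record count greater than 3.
SELECT category, COUNT(*) as cnt
FROM sales
GROUP BY category
HAVING COUNT(*) > 3

Result:
  Furniture: 4

Note: HAVING filters groups after aggregation, WHERE filters rows before.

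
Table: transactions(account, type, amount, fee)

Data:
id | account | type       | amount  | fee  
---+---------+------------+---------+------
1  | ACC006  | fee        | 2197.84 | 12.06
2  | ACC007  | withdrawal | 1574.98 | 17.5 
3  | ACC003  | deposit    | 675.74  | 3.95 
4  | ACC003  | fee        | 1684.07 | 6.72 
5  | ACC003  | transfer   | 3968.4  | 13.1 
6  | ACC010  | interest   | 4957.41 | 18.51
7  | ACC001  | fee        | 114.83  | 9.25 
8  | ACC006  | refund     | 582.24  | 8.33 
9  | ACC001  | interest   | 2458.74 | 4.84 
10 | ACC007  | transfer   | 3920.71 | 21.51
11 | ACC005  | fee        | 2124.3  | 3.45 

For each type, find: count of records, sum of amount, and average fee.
SELECT type,
       COUNT(*) as cnt,
       SUM(amount) as total_amount,
       AVG(fee) as avg_fee
FROM transactions
GROUP BY type

Result:
  deposit: 1 records, 675.74 total amount, 3.95 avg fee
  fee: 4 records, 6121.04 total amount, 7.87 avg fee
  interest: 2 records, 7416.15 total amount, 11.68 avg fee
  refund: 1 records, 582.24 total amount, 8.33 avg fee
  transfer: 2 records, 7889.11 total amount, 17.31 avg fee
  withdrawal: 1 records, 1574.98 total amount, 17.50 avg fee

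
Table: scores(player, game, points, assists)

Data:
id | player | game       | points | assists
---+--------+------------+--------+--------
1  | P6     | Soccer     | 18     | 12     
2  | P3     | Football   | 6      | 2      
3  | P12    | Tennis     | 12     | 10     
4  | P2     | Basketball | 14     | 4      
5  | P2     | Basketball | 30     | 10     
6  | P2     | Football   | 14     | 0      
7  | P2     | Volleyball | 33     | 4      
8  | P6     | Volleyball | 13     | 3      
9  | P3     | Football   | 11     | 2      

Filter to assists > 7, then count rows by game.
SELECT game, COUNT(*)
FROM scores
WHERE assists > 7
GROUP BY game

Note: WHERE filters rows before grouping.

Result:
  Basketball: 1
  Soccer: 1
  Tennis: 1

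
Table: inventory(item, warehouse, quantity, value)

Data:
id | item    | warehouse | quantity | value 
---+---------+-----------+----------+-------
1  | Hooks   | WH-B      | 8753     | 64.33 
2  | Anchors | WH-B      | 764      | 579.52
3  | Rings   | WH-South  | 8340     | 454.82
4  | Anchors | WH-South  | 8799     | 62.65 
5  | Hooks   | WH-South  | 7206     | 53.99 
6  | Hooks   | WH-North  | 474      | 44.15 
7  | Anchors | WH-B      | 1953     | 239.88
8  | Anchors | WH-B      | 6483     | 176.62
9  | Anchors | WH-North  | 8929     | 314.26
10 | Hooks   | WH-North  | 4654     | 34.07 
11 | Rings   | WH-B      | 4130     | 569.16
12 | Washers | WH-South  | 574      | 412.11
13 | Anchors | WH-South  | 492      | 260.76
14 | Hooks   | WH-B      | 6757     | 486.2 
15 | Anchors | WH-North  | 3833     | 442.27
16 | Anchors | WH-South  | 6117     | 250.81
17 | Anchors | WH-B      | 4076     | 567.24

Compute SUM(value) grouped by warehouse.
SELECT warehouse, SUM(value) as result
FROM inventory
GROUP BY warehouse

Result:
  WH-B: 2682.95
  WH-North: 834.75
  WH-South: 1495.14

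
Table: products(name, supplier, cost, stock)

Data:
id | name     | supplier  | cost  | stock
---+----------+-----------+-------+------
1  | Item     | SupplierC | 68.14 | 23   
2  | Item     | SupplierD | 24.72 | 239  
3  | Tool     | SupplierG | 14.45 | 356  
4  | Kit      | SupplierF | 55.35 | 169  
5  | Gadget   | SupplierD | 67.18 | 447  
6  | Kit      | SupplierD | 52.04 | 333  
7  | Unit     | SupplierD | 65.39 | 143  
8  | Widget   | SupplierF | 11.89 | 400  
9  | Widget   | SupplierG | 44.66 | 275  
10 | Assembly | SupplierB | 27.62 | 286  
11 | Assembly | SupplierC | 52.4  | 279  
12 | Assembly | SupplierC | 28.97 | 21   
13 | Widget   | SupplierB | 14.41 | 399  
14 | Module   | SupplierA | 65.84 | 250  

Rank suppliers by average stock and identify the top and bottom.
SELECT supplier, AVG(stock)
FROM products
GROUP BY supplier
ORDER BY AVG(stock)

All groups:
  SupplierC: 107.67
  SupplierA: 250.00
  SupplierF: 284.50
  SupplierD: 290.50
  SupplierG: 315.50
  SupplierB: 342.50

Highest: SupplierB (342.50)
Lowest: SupplierC (107.67)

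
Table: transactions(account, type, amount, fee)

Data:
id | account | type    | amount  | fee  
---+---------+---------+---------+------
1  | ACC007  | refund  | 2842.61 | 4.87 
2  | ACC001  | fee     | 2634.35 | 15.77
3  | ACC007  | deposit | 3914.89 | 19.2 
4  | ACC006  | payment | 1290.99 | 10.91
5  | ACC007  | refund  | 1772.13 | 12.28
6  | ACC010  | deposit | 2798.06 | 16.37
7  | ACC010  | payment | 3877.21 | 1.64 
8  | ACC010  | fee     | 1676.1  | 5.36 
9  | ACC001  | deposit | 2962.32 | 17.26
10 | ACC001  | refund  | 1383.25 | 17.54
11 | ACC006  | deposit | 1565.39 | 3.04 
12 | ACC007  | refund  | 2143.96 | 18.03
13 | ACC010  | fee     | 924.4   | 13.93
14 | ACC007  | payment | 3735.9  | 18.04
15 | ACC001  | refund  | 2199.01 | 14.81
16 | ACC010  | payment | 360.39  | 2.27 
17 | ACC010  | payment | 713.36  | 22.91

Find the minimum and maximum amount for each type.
SELECT type, MIN(amount), MAX(amount)
FROM transactions
GROUP BY type

Result:
  deposit: min=1565.39, max=3914.89
  fee: min=924.40, max=2634.35
  payment: min=360.39, max=3877.21
  refund: min=1383.25, max=2842.61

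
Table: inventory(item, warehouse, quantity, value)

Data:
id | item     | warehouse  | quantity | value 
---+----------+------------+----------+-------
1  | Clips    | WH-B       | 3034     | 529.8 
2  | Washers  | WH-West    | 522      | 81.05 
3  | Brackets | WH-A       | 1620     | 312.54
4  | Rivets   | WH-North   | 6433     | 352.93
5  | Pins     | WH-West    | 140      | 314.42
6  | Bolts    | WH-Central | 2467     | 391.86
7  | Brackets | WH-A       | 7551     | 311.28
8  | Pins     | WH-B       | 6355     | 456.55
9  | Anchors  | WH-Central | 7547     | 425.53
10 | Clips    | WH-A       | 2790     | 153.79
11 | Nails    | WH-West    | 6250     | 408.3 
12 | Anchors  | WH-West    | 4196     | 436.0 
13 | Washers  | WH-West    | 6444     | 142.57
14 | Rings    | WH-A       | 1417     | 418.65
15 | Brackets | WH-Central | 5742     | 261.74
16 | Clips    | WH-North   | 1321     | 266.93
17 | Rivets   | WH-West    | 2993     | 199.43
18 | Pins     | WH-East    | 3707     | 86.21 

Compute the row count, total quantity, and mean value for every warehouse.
SELECT warehouse,
       COUNT(*) as cnt,
       SUM(quantity) as total_quantity,
       AVG(value) as avg_value
FROM inventory
GROUP BY warehouse

Result:
  WH-A: 4 records, 13378 total quantity, 299.07 avg value
  WH-B: 2 records, 9389 total quantity, 493.18 avg value
  WH-Central: 3 records, 15756 total quantity, 359.71 avg value
  WH-East: 1 records, 3707 total quantity, 86.21 avg value
  WH-North: 2 records, 7754 total quantity, 309.93 avg value
  WH-West: 6 records, 20545 total quantity, 263.63 avg value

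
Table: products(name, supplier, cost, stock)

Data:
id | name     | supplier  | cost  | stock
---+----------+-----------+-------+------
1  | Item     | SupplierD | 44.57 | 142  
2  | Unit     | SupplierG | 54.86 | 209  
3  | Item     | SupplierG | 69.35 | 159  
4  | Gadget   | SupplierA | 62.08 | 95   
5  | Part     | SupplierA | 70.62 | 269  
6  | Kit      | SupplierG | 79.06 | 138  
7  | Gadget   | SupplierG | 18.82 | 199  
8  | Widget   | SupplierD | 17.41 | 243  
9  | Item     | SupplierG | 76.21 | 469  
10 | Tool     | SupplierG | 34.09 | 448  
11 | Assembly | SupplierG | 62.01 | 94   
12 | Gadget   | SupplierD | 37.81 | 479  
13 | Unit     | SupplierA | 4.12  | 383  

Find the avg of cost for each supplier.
SELECT supplier, AVG(cost) as result
FROM products
GROUP BY supplier

Result:
  SupplierA: 45.61
  SupplierD: 33.26
  SupplierG: 56.34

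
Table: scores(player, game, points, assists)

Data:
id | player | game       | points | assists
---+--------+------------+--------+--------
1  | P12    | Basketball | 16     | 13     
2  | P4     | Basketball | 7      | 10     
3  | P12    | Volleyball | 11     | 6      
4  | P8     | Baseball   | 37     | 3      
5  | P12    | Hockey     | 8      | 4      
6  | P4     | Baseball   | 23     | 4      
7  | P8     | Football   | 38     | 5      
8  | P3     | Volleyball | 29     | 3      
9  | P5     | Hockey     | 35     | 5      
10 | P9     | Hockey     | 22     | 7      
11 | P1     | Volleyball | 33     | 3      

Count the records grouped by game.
SELECT game, COUNT(*) as count
FROM scores
GROUP BY game

Result:
  Baseball: 2
  Basketball: 2
  Football: 1
  Hockey: 3
  Volleyball: 3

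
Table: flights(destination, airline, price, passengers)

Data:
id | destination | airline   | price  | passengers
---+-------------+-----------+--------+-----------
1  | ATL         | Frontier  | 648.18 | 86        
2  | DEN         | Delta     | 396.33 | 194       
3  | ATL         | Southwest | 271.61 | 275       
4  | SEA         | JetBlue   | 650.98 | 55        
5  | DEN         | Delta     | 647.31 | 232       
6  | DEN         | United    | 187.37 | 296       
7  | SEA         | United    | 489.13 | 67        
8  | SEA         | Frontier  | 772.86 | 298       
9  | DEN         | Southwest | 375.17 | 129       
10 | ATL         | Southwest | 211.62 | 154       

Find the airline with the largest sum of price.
SELECT airline, SUM(price) as val
FROM flights
GROUP BY airline
ORDER BY val DESC
LIMIT 1

Result: Frontier with sum(price) = 1421.04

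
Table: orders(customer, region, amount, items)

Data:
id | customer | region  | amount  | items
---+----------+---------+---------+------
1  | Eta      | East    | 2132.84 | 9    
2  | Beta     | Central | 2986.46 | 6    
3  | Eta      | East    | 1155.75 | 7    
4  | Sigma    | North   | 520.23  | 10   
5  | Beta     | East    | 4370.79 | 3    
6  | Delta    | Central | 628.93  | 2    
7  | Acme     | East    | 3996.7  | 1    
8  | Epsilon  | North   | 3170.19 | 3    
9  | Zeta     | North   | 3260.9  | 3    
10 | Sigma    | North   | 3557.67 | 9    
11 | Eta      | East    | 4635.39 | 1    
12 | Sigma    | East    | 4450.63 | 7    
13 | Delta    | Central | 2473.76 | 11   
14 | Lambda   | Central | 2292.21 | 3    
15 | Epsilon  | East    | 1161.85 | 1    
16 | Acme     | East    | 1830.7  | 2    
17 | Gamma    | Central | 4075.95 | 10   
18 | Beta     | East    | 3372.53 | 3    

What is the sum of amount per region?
SELECT region, SUM(amount) as result
FROM orders
GROUP BY region

Result:
  Central: 12457.31
  East: 27107.18
  North: 10508.99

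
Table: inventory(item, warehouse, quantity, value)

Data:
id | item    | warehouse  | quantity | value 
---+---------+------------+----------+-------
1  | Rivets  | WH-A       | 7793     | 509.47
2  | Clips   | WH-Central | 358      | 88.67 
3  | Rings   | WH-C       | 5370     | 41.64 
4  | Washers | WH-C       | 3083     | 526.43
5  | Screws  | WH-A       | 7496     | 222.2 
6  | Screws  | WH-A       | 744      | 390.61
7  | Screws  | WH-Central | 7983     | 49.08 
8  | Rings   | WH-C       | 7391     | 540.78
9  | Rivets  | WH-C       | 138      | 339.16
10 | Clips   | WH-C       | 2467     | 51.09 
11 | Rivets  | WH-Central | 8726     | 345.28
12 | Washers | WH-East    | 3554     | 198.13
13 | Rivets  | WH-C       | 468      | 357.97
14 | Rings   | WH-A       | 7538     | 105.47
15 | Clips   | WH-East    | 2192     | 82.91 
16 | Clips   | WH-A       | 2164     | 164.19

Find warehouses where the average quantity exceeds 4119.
SELECT warehouse, AVG(quantity)
FROM inventory
GROUP BY warehouse
HAVING AVG(quantity) > 4119

Result:
  WH-A: avg=5147.00
  WH-Central: avg=5689.00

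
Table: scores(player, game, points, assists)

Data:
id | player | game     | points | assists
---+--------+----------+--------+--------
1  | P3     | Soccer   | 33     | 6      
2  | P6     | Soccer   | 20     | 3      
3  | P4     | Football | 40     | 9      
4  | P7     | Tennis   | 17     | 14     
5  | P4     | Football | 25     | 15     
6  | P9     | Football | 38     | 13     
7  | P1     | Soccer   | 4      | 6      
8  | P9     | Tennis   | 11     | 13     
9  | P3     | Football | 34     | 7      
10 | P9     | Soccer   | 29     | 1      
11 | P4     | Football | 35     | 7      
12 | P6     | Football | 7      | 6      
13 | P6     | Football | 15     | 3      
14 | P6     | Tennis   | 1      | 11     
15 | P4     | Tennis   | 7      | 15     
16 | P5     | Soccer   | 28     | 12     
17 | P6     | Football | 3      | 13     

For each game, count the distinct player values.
SELECT game, COUNT(DISTINCT player)
FROM scores
GROUP BY game

Result:
  Football: 4 distinct
  Soccer: 5 distinct
  Tennis: 4 distinct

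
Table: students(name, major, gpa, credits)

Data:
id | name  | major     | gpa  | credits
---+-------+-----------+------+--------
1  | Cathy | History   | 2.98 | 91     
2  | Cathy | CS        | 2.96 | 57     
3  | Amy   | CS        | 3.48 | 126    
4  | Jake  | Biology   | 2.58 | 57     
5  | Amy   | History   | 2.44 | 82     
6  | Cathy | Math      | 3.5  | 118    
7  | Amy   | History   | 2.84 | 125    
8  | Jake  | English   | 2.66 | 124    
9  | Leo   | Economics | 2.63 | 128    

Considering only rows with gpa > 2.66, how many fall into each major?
SELECT major, COUNT(*)
FROM students
WHERE gpa > 2.66
GROUP BY major

Note: WHERE filters rows before grouping.

Result:
  CS: 2
  History: 2
  Math: 1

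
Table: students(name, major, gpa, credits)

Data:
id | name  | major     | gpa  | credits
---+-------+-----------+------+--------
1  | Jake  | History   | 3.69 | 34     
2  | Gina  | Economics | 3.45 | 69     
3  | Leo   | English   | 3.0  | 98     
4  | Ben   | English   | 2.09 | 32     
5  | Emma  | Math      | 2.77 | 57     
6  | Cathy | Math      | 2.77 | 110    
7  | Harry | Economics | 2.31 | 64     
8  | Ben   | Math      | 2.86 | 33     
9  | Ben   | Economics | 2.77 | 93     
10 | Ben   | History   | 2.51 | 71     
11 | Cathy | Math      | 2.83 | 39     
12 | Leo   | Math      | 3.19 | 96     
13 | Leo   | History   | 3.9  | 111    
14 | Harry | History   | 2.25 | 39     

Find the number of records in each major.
SELECT major, COUNT(*) as count
FROM students
GROUP BY major

Result:
  Economics: 3
  English: 2
  History: 4
  Math: 5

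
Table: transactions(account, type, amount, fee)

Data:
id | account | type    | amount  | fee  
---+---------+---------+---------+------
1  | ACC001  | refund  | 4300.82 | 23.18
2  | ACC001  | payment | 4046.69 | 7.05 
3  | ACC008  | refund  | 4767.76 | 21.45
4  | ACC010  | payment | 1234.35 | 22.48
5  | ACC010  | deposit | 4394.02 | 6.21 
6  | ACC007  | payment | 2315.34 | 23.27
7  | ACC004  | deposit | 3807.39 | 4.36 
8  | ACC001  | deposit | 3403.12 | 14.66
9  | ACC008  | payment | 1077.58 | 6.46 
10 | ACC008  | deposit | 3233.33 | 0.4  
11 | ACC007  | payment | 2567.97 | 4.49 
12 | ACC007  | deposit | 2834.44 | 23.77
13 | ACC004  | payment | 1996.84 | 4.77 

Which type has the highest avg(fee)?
SELECT type, AVG(fee) as val
FROM transactions
GROUP BY type
ORDER BY val DESC
LIMIT 1

Result: refund with avg(fee) = 22.32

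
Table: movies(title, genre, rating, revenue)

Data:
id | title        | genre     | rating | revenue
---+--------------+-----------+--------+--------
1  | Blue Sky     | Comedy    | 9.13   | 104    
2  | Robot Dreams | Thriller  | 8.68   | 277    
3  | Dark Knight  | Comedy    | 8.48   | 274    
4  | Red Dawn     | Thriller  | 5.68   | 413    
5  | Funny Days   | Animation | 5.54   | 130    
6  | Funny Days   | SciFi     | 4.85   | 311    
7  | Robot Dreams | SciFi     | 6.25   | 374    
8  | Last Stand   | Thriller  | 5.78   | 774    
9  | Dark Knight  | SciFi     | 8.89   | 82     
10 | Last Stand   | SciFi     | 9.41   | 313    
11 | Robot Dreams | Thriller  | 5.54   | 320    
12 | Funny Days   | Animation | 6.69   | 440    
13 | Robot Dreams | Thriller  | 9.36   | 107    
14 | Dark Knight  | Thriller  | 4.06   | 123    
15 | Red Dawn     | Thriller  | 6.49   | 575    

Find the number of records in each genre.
SELECT genre, COUNT(*) as count
FROM movies
GROUP BY genre

Result:
  Animation: 2
  Comedy: 2
  SciFi: 4
  Thriller: 7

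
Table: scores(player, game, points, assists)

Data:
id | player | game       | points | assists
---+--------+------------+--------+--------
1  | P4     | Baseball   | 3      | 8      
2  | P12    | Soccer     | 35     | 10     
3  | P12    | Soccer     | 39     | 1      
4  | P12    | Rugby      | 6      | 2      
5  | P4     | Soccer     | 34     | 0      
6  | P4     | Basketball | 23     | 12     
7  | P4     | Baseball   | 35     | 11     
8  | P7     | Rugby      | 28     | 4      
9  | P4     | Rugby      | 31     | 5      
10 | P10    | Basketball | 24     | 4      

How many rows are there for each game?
SELECT game, COUNT(*) as count
FROM scores
GROUP BY game

Result:
  Baseball: 2
  Basketball: 2
  Rugby: 3
  Soccer: 3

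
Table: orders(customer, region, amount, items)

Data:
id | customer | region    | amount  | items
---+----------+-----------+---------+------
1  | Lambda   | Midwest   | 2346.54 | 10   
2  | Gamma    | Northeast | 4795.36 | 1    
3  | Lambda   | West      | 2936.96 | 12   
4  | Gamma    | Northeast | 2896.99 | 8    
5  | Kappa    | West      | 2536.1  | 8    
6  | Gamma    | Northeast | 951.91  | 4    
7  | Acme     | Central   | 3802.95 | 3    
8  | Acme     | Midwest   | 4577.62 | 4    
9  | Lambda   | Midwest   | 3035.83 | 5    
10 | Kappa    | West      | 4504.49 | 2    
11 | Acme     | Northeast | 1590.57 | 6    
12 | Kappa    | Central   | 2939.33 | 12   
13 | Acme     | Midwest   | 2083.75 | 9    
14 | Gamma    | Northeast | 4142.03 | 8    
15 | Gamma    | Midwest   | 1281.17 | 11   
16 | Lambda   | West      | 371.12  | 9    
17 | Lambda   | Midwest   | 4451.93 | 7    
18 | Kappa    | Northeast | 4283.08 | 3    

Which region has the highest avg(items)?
SELECT region, AVG(items) as val
FROM orders
GROUP BY region
ORDER BY val DESC
LIMIT 1

Result: West with avg(items) = 7.75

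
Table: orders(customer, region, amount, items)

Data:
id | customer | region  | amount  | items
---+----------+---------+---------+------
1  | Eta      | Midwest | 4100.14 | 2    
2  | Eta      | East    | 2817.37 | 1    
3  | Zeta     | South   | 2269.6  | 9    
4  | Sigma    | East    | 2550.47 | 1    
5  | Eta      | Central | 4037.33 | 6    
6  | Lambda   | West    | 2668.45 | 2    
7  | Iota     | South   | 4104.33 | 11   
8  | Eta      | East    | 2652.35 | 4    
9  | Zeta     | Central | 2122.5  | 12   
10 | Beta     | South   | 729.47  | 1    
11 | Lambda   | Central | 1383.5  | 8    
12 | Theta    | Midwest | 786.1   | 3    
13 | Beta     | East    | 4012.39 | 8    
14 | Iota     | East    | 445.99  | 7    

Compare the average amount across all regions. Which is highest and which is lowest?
SELECT region, AVG(amount)
FROM orders
GROUP BY region
ORDER BY AVG(amount)

All groups:
  South: 2367.80
  Midwest: 2443.12
  East: 2495.71
  Central: 2514.44
  West: 2668.45

Highest: West (2668.45)
Lowest: South (2367.80)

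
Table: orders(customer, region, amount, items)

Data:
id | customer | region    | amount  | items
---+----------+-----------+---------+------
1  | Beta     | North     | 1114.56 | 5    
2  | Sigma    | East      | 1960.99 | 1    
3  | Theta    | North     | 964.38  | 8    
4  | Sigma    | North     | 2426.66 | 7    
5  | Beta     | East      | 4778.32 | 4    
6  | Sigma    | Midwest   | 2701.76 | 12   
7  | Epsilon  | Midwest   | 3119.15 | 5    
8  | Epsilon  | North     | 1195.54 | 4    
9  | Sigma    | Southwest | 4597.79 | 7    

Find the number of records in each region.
SELECT region, COUNT(*) as count
FROM orders
GROUP BY region

Result:
  East: 2
  Midwest: 2
  North: 4
  Southwest: 1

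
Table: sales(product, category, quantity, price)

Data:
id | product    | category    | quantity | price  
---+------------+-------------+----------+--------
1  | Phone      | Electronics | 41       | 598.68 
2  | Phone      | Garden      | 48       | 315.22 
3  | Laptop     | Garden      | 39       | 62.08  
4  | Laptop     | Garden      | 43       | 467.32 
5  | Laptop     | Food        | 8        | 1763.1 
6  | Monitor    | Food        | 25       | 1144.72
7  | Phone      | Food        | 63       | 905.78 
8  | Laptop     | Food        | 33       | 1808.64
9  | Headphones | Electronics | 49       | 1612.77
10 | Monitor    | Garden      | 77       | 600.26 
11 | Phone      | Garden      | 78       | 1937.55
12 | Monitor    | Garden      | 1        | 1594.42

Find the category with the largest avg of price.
SELECT category, AVG(price) as val
FROM sales
GROUP BY category
ORDER BY val DESC
LIMIT 1

Result: Food with avg(price) = 1405.56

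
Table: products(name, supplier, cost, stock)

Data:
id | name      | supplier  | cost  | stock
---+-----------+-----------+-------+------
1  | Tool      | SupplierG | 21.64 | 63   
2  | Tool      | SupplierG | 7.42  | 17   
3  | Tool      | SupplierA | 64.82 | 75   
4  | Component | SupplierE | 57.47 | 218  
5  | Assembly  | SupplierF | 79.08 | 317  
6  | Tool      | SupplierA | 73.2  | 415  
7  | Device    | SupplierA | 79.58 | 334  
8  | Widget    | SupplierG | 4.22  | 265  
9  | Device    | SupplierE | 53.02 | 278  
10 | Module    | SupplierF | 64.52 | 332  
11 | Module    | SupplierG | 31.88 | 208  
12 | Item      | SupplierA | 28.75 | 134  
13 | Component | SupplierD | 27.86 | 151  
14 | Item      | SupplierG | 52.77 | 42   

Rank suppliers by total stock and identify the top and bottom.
SELECT supplier, SUM(stock)
FROM products
GROUP BY supplier
ORDER BY SUM(stock)

All groups:
  SupplierD: 151
  SupplierE: 496
  SupplierG: 595
  SupplierF: 649
  SupplierA: 958

Highest: SupplierA (958)
Lowest: SupplierD (151)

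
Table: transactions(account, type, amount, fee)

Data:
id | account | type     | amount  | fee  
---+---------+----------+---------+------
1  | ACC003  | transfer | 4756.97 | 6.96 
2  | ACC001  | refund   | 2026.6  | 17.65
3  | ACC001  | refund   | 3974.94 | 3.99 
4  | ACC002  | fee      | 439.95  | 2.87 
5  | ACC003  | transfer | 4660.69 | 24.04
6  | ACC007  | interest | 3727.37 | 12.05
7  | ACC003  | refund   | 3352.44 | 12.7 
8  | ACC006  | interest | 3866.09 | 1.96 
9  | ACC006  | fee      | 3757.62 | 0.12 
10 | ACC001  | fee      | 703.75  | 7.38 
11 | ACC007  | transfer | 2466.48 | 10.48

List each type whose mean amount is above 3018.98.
SELECT type, AVG(amount)
FROM transactions
GROUP BY type
HAVING AVG(amount) > 3018.98

Result:
  interest: avg=3796.73
  refund: avg=3117.99
  transfer: avg=3961.38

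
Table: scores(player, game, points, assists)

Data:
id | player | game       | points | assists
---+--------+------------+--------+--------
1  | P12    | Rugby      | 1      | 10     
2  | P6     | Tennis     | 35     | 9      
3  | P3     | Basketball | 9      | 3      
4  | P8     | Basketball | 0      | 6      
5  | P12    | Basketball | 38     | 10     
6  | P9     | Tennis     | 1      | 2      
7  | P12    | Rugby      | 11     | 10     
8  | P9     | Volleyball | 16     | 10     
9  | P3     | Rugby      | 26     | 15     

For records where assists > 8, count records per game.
SELECT game, COUNT(*)
FROM scores
WHERE assists > 8
GROUP BY game

Note: WHERE filters rows before grouping.

Result:
  Basketball: 1
  Rugby: 3
  Tennis: 1
  Volleyball: 1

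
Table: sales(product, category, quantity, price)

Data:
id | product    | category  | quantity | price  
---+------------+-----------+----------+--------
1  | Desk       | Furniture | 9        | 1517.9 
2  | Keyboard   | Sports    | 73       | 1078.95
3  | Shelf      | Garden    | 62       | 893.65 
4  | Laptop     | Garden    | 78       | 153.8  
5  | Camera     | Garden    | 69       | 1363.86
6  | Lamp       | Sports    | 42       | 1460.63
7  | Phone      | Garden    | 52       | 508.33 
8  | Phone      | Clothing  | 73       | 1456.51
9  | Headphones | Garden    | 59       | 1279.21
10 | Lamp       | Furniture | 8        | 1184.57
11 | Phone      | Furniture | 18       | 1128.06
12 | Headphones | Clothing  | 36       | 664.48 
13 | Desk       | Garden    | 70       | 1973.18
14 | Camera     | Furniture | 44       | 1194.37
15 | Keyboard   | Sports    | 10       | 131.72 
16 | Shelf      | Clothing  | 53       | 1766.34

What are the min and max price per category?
SELECT category, MIN(price), MAX(price)
FROM sales
GROUP BY category

Result:
  Clothing: min=664.48, max=1766.34
  Furniture: min=1128.06, max=1517.90
  Garden: min=153.80, max=1973.18
  Sports: min=131.72, max=1460.63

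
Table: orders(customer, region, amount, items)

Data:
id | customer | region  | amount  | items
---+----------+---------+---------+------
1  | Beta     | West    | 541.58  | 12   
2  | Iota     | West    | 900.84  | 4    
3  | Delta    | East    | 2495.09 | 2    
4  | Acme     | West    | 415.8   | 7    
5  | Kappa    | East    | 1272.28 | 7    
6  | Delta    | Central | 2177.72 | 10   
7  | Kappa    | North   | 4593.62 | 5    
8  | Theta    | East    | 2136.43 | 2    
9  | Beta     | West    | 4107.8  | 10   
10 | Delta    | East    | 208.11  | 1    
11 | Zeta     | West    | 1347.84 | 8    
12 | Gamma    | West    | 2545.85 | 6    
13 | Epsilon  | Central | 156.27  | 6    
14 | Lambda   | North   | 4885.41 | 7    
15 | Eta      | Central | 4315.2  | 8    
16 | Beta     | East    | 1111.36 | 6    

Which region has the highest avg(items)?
SELECT region, AVG(items) as val
FROM orders
GROUP BY region
ORDER BY val DESC
LIMIT 1

Result: Central with avg(items) = 8.00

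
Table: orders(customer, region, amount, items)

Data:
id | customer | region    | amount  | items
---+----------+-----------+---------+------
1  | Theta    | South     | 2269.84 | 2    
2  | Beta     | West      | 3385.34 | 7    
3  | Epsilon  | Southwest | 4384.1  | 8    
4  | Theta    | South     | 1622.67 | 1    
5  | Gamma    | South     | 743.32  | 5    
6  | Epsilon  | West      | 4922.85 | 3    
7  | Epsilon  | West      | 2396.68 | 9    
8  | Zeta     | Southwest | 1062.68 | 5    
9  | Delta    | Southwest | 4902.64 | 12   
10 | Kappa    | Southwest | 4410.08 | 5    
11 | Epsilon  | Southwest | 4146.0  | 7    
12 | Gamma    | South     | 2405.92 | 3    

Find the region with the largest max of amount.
SELECT region, MAX(amount) as val
FROM orders
GROUP BY region
ORDER BY val DESC
LIMIT 1

Result: West with max(amount) = 4922.85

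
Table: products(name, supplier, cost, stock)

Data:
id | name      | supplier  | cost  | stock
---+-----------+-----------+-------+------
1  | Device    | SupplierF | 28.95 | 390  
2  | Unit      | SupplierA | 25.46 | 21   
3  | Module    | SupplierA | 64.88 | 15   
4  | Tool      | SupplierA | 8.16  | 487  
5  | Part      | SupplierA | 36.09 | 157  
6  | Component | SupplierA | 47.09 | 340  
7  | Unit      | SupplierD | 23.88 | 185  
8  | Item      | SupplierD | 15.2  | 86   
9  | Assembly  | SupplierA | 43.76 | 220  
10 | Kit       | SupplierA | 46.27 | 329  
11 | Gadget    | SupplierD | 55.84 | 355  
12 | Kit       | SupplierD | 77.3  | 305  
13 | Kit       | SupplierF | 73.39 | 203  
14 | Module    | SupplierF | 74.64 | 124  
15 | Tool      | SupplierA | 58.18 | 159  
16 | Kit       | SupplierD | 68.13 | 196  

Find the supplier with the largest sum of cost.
SELECT supplier, SUM(cost) as val
FROM products
GROUP BY supplier
ORDER BY val DESC
LIMIT 1

Result: SupplierA with sum(cost) = 329.89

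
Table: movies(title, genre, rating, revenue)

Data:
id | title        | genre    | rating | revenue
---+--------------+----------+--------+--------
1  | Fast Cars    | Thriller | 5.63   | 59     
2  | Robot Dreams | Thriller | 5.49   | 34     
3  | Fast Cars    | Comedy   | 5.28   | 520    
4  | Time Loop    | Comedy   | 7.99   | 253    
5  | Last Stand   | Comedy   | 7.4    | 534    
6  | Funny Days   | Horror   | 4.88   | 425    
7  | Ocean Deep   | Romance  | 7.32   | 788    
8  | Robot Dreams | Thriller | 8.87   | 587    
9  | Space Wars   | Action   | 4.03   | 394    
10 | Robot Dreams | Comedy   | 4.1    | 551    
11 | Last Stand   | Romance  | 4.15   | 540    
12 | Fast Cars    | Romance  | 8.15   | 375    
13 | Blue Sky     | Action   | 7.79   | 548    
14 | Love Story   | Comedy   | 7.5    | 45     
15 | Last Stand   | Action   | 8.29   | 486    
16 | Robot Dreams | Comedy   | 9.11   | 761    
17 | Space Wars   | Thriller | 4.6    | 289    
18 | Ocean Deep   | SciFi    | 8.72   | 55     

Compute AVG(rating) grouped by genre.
SELECT genre, AVG(rating) as result
FROM movies
GROUP BY genre

Result:
  Action: 6.70
  Comedy: 6.90
  Horror: 4.88
  Romance: 6.54
  SciFi: 8.72
  Thriller: 6.15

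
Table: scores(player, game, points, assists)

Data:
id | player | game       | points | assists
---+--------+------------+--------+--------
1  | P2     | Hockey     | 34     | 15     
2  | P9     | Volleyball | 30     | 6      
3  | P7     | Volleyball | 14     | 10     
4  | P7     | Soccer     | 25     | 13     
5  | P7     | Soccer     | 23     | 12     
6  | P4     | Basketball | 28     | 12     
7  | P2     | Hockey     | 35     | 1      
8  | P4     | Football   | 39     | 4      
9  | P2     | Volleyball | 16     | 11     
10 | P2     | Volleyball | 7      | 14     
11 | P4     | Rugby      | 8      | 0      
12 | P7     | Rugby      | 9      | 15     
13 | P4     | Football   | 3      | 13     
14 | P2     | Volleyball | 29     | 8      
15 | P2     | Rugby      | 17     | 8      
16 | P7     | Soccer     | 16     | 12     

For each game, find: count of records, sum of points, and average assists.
SELECT game,
       COUNT(*) as cnt,
       SUM(points) as total_points,
       AVG(assists) as avg_assists
FROM scores
GROUP BY game

Result:
  Basketball: 1 records, 28 total points, 12.00 avg assists
  Football: 2 records, 42 total points, 8.50 avg assists
  Hockey: 2 records, 69 total points, 8.00 avg assists
  Rugby: 3 records, 34 total points, 7.67 avg assists
  Soccer: 3 records, 64 total points, 12.33 avg assists
  Volleyball: 5 records, 96 total points, 9.80 avg assists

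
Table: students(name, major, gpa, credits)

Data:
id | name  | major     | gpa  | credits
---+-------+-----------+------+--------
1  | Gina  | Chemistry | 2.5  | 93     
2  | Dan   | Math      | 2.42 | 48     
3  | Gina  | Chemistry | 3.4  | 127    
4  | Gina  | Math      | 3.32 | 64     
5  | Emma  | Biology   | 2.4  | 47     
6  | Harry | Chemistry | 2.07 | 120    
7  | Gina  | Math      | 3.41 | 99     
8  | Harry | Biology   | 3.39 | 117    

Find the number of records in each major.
SELECT major, COUNT(*) as count
FROM students
GROUP BY major

Result:
  Biology: 2
  Chemistry: 3
  Math: 3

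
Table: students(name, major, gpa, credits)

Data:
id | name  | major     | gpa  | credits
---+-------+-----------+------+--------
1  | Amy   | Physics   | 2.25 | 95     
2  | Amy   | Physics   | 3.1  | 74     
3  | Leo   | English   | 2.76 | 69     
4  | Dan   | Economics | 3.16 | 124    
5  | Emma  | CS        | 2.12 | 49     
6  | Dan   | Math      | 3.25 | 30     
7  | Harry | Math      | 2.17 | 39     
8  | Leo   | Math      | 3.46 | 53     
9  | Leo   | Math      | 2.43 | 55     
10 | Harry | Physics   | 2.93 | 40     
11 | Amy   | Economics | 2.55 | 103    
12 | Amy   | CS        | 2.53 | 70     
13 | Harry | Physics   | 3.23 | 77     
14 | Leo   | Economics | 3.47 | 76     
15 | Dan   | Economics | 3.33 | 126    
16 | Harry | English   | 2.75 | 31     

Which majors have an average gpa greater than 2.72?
SELECT major, AVG(gpa)
FROM students
GROUP BY major
HAVING AVG(gpa) > 2.72

Result:
  Economics: avg=3.13
  English: avg=2.76
  Math: avg=2.83
  Physics: avg=2.88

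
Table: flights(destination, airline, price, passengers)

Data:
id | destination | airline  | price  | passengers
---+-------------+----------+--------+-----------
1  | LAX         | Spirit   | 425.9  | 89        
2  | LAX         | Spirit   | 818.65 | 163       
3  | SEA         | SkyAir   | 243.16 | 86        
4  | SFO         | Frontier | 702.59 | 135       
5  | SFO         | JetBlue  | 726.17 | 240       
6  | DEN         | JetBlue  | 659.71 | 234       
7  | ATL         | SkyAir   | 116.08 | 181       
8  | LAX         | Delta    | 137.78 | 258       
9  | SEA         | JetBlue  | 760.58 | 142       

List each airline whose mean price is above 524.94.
SELECT airline, AVG(price)
FROM flights
GROUP BY airline
HAVING AVG(price) > 524.94

Result:
  Frontier: avg=702.59
  JetBlue: avg=715.49
  Spirit: avg=622.28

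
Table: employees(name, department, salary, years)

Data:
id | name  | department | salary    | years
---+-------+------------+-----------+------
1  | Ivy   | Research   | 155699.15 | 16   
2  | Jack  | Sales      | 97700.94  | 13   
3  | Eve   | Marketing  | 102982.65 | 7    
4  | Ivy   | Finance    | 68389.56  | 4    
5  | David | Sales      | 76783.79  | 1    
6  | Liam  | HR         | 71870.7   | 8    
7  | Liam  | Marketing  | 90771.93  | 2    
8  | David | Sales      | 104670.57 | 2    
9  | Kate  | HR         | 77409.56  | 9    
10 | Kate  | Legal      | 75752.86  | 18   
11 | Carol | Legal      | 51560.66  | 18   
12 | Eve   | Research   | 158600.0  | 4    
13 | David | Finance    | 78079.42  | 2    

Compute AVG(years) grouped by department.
SELECT department, AVG(years) as result
FROM employees
GROUP BY department

Result:
  Finance: 3.00
  HR: 8.50
  Legal: 18.00
  Marketing: 4.50
  Research: 10.00
  Sales: 5.33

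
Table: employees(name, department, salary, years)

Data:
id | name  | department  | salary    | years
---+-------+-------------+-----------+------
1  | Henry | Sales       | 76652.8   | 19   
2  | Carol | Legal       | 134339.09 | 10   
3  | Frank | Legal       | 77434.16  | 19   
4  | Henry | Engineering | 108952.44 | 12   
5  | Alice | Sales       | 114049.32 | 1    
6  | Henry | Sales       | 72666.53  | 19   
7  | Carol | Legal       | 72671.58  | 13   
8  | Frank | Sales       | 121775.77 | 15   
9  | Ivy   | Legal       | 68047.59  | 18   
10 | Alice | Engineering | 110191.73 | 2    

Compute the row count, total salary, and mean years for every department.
SELECT department,
       COUNT(*) as cnt,
       SUM(salary) as total_salary,
       AVG(years) as avg_years
FROM employees
GROUP BY department

Result:
  Engineering: 2 records, 219144.17 total salary, 7.00 avg years
  Legal: 4 records, 352492.42 total salary, 15.00 avg years
  Sales: 4 records, 385144.42 total salary, 13.50 avg years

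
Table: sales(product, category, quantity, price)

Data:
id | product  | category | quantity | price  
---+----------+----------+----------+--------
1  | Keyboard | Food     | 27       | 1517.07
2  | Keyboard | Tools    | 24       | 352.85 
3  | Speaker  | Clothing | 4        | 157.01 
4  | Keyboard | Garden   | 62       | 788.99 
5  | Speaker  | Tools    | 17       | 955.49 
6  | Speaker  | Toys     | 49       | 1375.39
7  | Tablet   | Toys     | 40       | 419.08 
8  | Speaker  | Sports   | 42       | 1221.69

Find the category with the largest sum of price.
SELECT category, SUM(price) as val
FROM sales
GROUP BY category
ORDER BY val DESC
LIMIT 1

Result: Toys with sum(price) = 1794.47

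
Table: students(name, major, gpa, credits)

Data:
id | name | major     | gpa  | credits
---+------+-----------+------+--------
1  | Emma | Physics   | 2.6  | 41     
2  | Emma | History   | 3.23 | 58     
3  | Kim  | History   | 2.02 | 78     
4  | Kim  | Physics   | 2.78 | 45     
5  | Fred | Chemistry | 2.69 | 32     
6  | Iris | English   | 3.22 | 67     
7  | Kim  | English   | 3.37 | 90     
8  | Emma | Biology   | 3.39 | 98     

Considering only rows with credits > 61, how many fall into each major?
SELECT major, COUNT(*)
FROM students
WHERE credits > 61
GROUP BY major

Note: WHERE filters rows before grouping.

Result:
  Biology: 1
  English: 2
  History: 1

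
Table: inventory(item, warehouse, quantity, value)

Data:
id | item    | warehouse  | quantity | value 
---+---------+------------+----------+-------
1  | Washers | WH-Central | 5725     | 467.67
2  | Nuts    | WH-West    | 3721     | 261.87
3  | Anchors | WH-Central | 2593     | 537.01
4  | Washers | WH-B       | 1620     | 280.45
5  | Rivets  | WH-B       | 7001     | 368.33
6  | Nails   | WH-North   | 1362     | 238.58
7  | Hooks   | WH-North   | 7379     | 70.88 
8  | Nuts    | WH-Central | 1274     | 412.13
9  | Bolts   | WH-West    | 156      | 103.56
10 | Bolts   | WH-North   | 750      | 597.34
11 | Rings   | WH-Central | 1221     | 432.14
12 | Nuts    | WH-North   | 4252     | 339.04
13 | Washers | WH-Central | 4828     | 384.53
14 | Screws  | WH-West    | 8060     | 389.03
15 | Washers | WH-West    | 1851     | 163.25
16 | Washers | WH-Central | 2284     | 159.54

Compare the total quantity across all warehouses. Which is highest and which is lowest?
SELECT warehouse, SUM(quantity)
FROM inventory
GROUP BY warehouse
ORDER BY SUM(quantity)

All groups:
  WH-B: 8621
  WH-North: 13743
  WH-West: 13788
  WH-Central: 17925

Highest: WH-Central (17925)
Lowest: WH-B (8621)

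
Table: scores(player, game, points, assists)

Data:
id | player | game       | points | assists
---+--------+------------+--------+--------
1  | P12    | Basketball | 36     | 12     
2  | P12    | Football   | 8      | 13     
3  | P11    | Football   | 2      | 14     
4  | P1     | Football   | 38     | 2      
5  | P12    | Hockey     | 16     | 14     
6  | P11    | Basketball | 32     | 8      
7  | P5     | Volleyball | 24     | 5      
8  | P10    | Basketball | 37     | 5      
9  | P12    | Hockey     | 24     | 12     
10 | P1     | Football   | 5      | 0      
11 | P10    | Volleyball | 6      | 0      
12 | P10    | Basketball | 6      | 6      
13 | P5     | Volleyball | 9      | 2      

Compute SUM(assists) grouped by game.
SELECT game, SUM(assists) as result
FROM scores
GROUP BY game

Result:
  Basketball: 31
  Football: 29
  Hockey: 26
  Volleyball: 7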